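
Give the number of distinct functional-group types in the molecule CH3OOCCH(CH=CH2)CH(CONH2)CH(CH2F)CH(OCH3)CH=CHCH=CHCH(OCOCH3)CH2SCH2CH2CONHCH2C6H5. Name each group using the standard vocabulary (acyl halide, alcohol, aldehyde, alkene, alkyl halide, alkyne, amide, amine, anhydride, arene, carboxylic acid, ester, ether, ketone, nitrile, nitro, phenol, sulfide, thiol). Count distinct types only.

7

Reading the structure from left to right:
  CH3OOC: CH3O–C(=O)–: carbonyl C bonded to C and to –OCH3 → ester (not ketone + ether).
  CH(CH=CH2): pendant –CH=CH2: C=C double bond → alkene.
  CH(CONH2): pendant –CONH2: carbonyl C bonded to C and N → amide.
  CH(CH2F): pendant –CH2X: halogen on sp³ carbon → alkyl halide.
  CH(OCH3): pendant –OCH3: C–O–C with sp³ C, no adjacent C=O → ether.
  CH=CH: C=C double bond → alkene.
  CH=CH: C=C double bond → alkene.
  CH(OCOCH3): pendant –OC(=O)CH3: an acyloxy group → ester.
  CH2SCH2: C–S–C linkage → sulfide (thioether).
  CH2CONHCH2: –C(=O)–N– linkage → amide (the N is not an amine).
  C6H5: –C6H5 phenyl ring → arene.
Distinct types present: alkene, alkyl halide, amide, arene, ester, ether, sulfide.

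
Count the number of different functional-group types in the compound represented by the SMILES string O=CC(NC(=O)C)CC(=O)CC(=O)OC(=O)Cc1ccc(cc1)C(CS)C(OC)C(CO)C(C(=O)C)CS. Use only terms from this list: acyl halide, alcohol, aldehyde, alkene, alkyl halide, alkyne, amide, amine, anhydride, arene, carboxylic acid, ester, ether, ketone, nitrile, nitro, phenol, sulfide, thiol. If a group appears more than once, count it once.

8

Reading the structure from left to right:
  OHC: terminal –CHO: carbonyl C bonded to H and C → aldehyde.
  CH(NHCOCH3): pendant –NHC(=O)CH3: N bonded to a carbonyl → amide (not amine).
  CO: –C(=O)– with carbon on both sides → ketone.
  CH2CO-O-COCH2: two acyl groups sharing one oxygen, –C(=O)–O–C(=O)– → anhydride.
  C6H4: para-disubstituted benzene ring → arene.
  CH(CH2SH): pendant –CH2SH → thiol.
  CH(OCH3): pendant –OCH3: C–O–C with sp³ C, no adjacent C=O → ether.
  CH(CH2OH): pendant –CH2OH on an sp³ backbone C → alcohol.
  CH(COCH3): pendant –COCH3: carbonyl C bonded to two carbons → ketone.
  CH2SH: –SH on an sp³ carbon → thiol.
Distinct types present: alcohol, aldehyde, amide, anhydride, arene, ether, ketone, thiol.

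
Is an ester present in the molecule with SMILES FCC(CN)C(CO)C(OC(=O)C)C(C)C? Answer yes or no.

yes

halogen on an sp³ carbon → alkyl halide.
pendant –CH2NH2: N on sp³ C, no adjacent C=O → amine.
pendant –CH2OH on an sp³ backbone C → alcohol.
pendant –OC(=O)CH3: an acyloxy group → ester.
The CH(OCOCH3) segment supplies the ester: pendant –OC(=O)CH3: an acyloxy group → ester.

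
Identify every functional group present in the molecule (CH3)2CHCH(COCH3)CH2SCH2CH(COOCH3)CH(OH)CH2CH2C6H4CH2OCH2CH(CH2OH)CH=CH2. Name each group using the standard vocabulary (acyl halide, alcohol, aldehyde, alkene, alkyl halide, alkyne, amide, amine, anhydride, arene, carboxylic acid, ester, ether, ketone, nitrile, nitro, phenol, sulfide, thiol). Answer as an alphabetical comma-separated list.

Working along the chain:
  CH(COCH3): pendant –COCH3: carbonyl C bonded to two carbons → ketone.
  CH2SCH2: C–S–C linkage → sulfide (thioether).
  CH(COOCH3): pendant –COOCH3: carbonyl C bonded to C and –OCH3 → ester.
  CH(OH): –OH on an sp³ carbon → alcohol (secondary).
  C6H4: para-disubstituted benzene ring → arene.
  CH2OCH2: C–O–C with sp³ carbons on both sides and no adjacent C=O → ether.
  CH(CH2OH): pendant –CH2OH on an sp³ backbone C → alcohol.
  CH=CH2: C=C double bond → alkene.

alcohol, alkene, arene, ester, ether, ketone, sulfide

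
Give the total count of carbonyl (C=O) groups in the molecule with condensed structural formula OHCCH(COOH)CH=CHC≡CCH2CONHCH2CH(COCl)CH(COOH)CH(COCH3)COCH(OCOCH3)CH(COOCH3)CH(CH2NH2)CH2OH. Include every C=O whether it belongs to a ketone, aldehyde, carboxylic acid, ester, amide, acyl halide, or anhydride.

OHC: aldehyde, 1 C=O (running total 1).
CH(COOH): carboxylic acid, 1 C=O (running total 2).
CH2CONHCH2: amide, 1 C=O (running total 3).
CH(COCl): acyl halide, 1 C=O (running total 4).
CH(COOH): carboxylic acid, 1 C=O (running total 5).
CH(COCH3): ketone, 1 C=O (running total 6).
CO: ketone, 1 C=O (running total 7).
CH(OCOCH3): ester, 1 C=O (running total 8).
CH(COOCH3): ester, 1 C=O (running total 9).

9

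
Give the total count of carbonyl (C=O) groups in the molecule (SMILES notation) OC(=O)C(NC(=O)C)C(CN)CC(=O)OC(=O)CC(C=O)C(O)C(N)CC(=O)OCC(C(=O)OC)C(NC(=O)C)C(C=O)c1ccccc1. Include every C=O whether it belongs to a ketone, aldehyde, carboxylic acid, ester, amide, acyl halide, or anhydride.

9

HOOC: carboxylic acid, 1 C=O (running total 1).
CH(NHCOCH3): amide, 1 C=O (running total 2).
CH2CO-O-COCH2: anhydride, 2 C=O (running total 4).
CH(CHO): aldehyde, 1 C=O (running total 5).
CH2COOCH2: ester, 1 C=O (running total 6).
CH(COOCH3): ester, 1 C=O (running total 7).
CH(NHCOCH3): amide, 1 C=O (running total 8).
CH(CHO): aldehyde, 1 C=O (running total 9).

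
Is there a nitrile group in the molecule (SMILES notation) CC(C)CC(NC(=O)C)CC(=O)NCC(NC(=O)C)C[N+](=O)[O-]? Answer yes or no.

no

Working along the chain:
  CH(NHCOCH3): pendant –NHC(=O)CH3: N bonded to a carbonyl → amide (not amine).
  CH2CONHCH2: –C(=O)–N– linkage → amide (the N is not an amine).
  CH(NHCOCH3): pendant –NHC(=O)CH3: N bonded to a carbonyl → amide (not amine).
  CH2NO2: –NO2 on carbon → nitro group.
The groups actually present are: amide, nitro.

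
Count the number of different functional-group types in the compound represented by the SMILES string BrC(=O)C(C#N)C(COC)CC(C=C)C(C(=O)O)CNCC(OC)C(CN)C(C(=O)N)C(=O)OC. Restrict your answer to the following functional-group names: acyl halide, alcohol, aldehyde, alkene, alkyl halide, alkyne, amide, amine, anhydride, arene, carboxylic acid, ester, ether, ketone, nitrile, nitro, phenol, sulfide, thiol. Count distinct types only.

Working along the chain:
  BrCO: –C(=O)Br: carbonyl C bonded to C and to a halogen → acyl halide (not alkyl halide).
  CH(CN): pendant –C≡N: nitrile.
  CH(CH2OCH3): pendant –CH2OCH3: C–O–C linkage → ether.
  CH(CH=CH2): pendant –CH=CH2: C=C double bond → alkene.
  CH(COOH): pendant –COOH: carbonyl C bonded to C and –OH → carboxylic acid.
  CH2NHCH2: C–N–C with sp³ carbons and no adjacent C=O → amine (secondary).
  CH(OCH3): pendant –OCH3: C–O–C with sp³ C, no adjacent C=O → ether.
  CH(CH2NH2): pendant –CH2NH2: N on sp³ C, no adjacent C=O → amine.
  CH(CONH2): pendant –CONH2: carbonyl C bonded to C and N → amide.
  COOCH3: –C(=O)OCH3: carbonyl C bonded to C and to –OCH3 → ester (not ketone + ether).
Distinct types present: acyl halide, alkene, amide, amine, carboxylic acid, ester, ether, nitrile.

8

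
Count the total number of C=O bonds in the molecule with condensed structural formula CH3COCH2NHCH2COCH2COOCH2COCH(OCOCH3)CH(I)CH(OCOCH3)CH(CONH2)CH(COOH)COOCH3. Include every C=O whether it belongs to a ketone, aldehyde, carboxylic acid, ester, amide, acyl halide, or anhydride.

9

CO: ketone, 1 C=O (running total 1).
CO: ketone, 1 C=O (running total 2).
CH2COOCH2: ester, 1 C=O (running total 3).
CO: ketone, 1 C=O (running total 4).
CH(OCOCH3): ester, 1 C=O (running total 5).
CH(OCOCH3): ester, 1 C=O (running total 6).
CH(CONH2): amide, 1 C=O (running total 7).
CH(COOH): carboxylic acid, 1 C=O (running total 8).
COOCH3: ester, 1 C=O (running total 9).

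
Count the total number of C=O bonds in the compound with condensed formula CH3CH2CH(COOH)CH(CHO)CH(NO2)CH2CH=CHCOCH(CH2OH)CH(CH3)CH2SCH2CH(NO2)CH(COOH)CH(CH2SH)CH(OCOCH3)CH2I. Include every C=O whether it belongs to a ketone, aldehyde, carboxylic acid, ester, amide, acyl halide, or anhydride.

CH(COOH): carboxylic acid, 1 C=O (running total 1).
CH(CHO): aldehyde, 1 C=O (running total 2).
CO: ketone, 1 C=O (running total 3).
CH(COOH): carboxylic acid, 1 C=O (running total 4).
CH(OCOCH3): ester, 1 C=O (running total 5).

5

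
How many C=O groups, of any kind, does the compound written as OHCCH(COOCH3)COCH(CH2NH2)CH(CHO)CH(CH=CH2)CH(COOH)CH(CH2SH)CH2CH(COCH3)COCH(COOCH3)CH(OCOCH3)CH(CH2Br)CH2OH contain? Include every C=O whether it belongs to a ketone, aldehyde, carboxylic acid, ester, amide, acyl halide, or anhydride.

OHC: aldehyde, 1 C=O (running total 1).
CH(COOCH3): ester, 1 C=O (running total 2).
CO: ketone, 1 C=O (running total 3).
CH(CHO): aldehyde, 1 C=O (running total 4).
CH(COOH): carboxylic acid, 1 C=O (running total 5).
CH(COCH3): ketone, 1 C=O (running total 6).
CO: ketone, 1 C=O (running total 7).
CH(COOCH3): ester, 1 C=O (running total 8).
CH(OCOCH3): ester, 1 C=O (running total 9).

9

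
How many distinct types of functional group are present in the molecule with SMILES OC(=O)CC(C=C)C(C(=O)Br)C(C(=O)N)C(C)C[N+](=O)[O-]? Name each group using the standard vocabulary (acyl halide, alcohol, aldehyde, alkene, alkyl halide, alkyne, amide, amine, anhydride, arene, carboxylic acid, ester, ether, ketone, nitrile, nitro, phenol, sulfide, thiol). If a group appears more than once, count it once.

Working along the chain:
  HOOC: –COOH: carbonyl C bonded to –OH and C → carboxylic acid (the –OH is not a separate alcohol).
  CH(CH=CH2): pendant –CH=CH2: C=C double bond → alkene.
  CH(COBr): pendant –C(=O)X: carbonyl C bonded to C and halogen → acyl halide.
  CH(CONH2): pendant –CONH2: carbonyl C bonded to C and N → amide.
  CH2NO2: –NO2 on carbon → nitro group.
Distinct types present: acyl halide, alkene, amide, carboxylic acid, nitro.

5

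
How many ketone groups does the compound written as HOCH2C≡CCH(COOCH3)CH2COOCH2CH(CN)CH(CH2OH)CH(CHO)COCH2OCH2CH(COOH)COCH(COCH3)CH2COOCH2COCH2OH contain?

4

Taking each segment in turn:
  HOCH2: HO– on an sp³ carbon → alcohol.
  C≡C: C≡C triple bond → alkyne.
  CH(COOCH3): pendant –COOCH3: carbonyl C bonded to C and –OCH3 → ester.
  CH2COOCH2: –C(=O)–O–C with C on the carbonyl side → ester.
  CH(CN): pendant –C≡N: nitrile.
  CH(CH2OH): pendant –CH2OH on an sp³ backbone C → alcohol.
  CH(CHO): pendant –CHO: carbonyl C bonded to C and H → aldehyde.
  CO: –C(=O)– with carbon on both sides → ketone.
  CH2OCH2: C–O–C with sp³ carbons on both sides and no adjacent C=O → ether.
  CH(COOH): pendant –COOH: carbonyl C bonded to C and –OH → carboxylic acid.
  CO: –C(=O)– with carbon on both sides → ketone.
  CH(COCH3): pendant –COCH3: carbonyl C bonded to two carbons → ketone.
  CH2COOCH2: –C(=O)–O–C with C on the carbonyl side → ester.
  CO: –C(=O)– with carbon on both sides → ketone.
  CH2OH: –OH on an sp³ carbon → alcohol.
Ketone appears at: CO, CO, CH(COCH3), CO → 4.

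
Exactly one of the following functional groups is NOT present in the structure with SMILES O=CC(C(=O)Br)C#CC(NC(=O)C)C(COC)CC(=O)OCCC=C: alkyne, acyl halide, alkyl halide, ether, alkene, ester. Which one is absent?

alkene: present (CH=CH2 — C=C double bond → alkene).
ether: present (CH(CH2OCH3) — pendant –CH2OCH3: C–O–C linkage → ether).
alkyne: present (C≡C — C≡C triple bond → alkyne).
acyl halide: present (CH(COBr) — pendant –C(=O)X: carbonyl C bonded to C and halogen → acyl halide).
ester: present (CH2COOCH2 — –C(=O)–O–C with C on the carbonyl side → ester).
alkyl halide: absent. In CH(COBr), the halogen is on a carbonyl carbon, which makes it an acyl halide, not an alkyl halide.

alkyl halide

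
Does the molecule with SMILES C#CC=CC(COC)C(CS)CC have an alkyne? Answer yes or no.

yes

C≡C triple bond → alkyne.
C=C double bond → alkene.
pendant –CH2OCH3: C–O–C linkage → ether.
pendant –CH2SH → thiol.
The HC≡C segment supplies the alkyne: C≡C triple bond → alkyne.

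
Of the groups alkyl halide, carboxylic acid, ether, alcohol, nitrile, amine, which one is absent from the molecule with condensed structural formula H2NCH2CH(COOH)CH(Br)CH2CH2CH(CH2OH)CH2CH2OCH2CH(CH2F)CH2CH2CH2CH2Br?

nitrile

ether: present (CH2OCH2 — C–O–C with sp³ carbons on both sides and no adjacent C=O → ether).
alcohol: present (CH(CH2OH) — pendant –CH2OH on an sp³ backbone C → alcohol).
alkyl halide: present (CH(Br) — halogen on an sp³ carbon → alkyl halide).
carboxylic acid: present (CH(COOH) — pendant –COOH: carbonyl C bonded to C and –OH → carboxylic acid).
amine: present (H2NCH2 — –NH2 on an sp³ carbon with no adjacent C=O → amine).
nitrile: no segment matches this pattern.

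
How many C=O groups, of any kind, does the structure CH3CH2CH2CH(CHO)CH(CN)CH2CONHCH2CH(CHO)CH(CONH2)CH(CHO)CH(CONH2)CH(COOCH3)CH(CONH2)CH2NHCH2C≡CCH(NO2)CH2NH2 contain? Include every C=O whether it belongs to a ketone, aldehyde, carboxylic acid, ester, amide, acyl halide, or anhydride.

CH(CHO): aldehyde, 1 C=O (running total 1).
CH2CONHCH2: amide, 1 C=O (running total 2).
CH(CHO): aldehyde, 1 C=O (running total 3).
CH(CONH2): amide, 1 C=O (running total 4).
CH(CHO): aldehyde, 1 C=O (running total 5).
CH(CONH2): amide, 1 C=O (running total 6).
CH(COOCH3): ester, 1 C=O (running total 7).
CH(CONH2): amide, 1 C=O (running total 8).

8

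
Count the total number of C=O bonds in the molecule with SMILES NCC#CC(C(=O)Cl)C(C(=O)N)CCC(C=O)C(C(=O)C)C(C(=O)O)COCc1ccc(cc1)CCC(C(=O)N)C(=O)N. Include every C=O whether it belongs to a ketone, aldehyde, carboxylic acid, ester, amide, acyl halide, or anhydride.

CH(COCl): acyl halide, 1 C=O (running total 1).
CH(CONH2): amide, 1 C=O (running total 2).
CH(CHO): aldehyde, 1 C=O (running total 3).
CH(COCH3): ketone, 1 C=O (running total 4).
CH(COOH): carboxylic acid, 1 C=O (running total 5).
CH(CONH2): amide, 1 C=O (running total 6).
CONH2: amide, 1 C=O (running total 7).

7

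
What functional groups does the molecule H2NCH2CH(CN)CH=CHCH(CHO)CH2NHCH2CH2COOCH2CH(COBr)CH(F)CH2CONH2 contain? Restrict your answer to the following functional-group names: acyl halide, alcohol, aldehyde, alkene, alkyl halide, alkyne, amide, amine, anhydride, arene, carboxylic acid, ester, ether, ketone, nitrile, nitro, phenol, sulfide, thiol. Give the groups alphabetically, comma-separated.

Reading the structure from left to right:
  H2NCH2: –NH2 on an sp³ carbon with no adjacent C=O → amine.
  CH(CN): pendant –C≡N: nitrile.
  CH=CH: C=C double bond → alkene.
  CH(CHO): pendant –CHO: carbonyl C bonded to C and H → aldehyde.
  CH2NHCH2: C–N–C with sp³ carbons and no adjacent C=O → amine (secondary).
  CH2COOCH2: –C(=O)–O–C with C on the carbonyl side → ester.
  CH(COBr): pendant –C(=O)X: carbonyl C bonded to C and halogen → acyl halide.
  CH(F): halogen on an sp³ carbon → alkyl halide.
  CONH2: –C(=O)NH2: carbonyl C bonded to C and to N → amide (the N is not a separate amine).

acyl halide, aldehyde, alkene, alkyl halide, amide, amine, ester, nitrile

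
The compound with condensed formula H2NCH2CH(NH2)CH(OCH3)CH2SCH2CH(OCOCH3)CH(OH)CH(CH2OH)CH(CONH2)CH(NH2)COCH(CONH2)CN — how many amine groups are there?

3

Working along the chain:
  H2NCH2: –NH2 on an sp³ carbon with no adjacent C=O → amine.
  CH(NH2): –NH2 on an sp³ carbon with no adjacent C=O → amine.
  CH(OCH3): pendant –OCH3: C–O–C with sp³ C, no adjacent C=O → ether.
  CH2SCH2: C–S–C linkage → sulfide (thioether).
  CH(OCOCH3): pendant –OC(=O)CH3: an acyloxy group → ester.
  CH(OH): –OH on an sp³ carbon → alcohol (secondary).
  CH(CH2OH): pendant –CH2OH on an sp³ backbone C → alcohol.
  CH(CONH2): pendant –CONH2: carbonyl C bonded to C and N → amide.
  CH(NH2): –NH2 on an sp³ carbon with no adjacent C=O → amine.
  CO: –C(=O)– with carbon on both sides → ketone.
  CH(CONH2): pendant –CONH2: carbonyl C bonded to C and N → amide.
  CN: –C≡N: carbon triple-bonded to nitrogen → nitrile.
Amine appears at: H2NCH2, CH(NH2), CH(NH2) → 3.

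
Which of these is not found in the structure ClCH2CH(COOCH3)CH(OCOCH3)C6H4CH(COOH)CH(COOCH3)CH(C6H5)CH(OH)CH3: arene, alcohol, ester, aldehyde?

alcohol: present (CH(OH) — –OH on an sp³ carbon → alcohol (secondary)).
arene: present (C6H4 — para-disubstituted benzene ring → arene).
ester: present (CH(COOCH3) — pendant –COOCH3: carbonyl C bonded to C and –OCH3 → ester).
aldehyde: absent. In CH(COOH), the carbonyl carbon bears –OH, not –H, so it is a carboxylic acid.

aldehyde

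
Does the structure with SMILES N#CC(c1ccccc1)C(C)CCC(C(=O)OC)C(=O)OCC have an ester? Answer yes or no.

Reading the structure from left to right:
  N≡C: N≡C–: carbon triple-bonded to nitrogen → nitrile.
  CH(C6H5): pendant –C6H5: benzene ring → arene.
  CH(COOCH3): pendant –COOCH3: carbonyl C bonded to C and –OCH3 → ester.
  COOCH2CH3: –C(=O)OCH2CH3: carbonyl C bonded to C and to –OEt → ester.
The CH(COOCH3) segment supplies the ester: pendant –COOCH3: carbonyl C bonded to C and –OCH3 → ester.

yes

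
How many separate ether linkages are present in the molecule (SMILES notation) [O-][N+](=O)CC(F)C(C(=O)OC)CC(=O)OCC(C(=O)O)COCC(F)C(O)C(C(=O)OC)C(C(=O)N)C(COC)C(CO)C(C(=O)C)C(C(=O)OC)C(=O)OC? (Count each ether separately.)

Taking each segment in turn:
  O2NCH2: –NO2 on carbon → nitro group.
  CH(F): halogen on an sp³ carbon → alkyl halide.
  CH(COOCH3): pendant –COOCH3: carbonyl C bonded to C and –OCH3 → ester.
  CH2COOCH2: –C(=O)–O–C with C on the carbonyl side → ester.
  CH(COOH): pendant –COOH: carbonyl C bonded to C and –OH → carboxylic acid.
  CH2OCH2: C–O–C with sp³ carbons on both sides and no adjacent C=O → ether.
  CH(F): halogen on an sp³ carbon → alkyl halide.
  CH(OH): –OH on an sp³ carbon → alcohol (secondary).
  CH(COOCH3): pendant –COOCH3: carbonyl C bonded to C and –OCH3 → ester.
  CH(CONH2): pendant –CONH2: carbonyl C bonded to C and N → amide.
  CH(CH2OCH3): pendant –CH2OCH3: C–O–C linkage → ether.
  CH(CH2OH): pendant –CH2OH on an sp³ backbone C → alcohol.
  CH(COCH3): pendant –COCH3: carbonyl C bonded to two carbons → ketone.
  CH(COOCH3): pendant –COOCH3: carbonyl C bonded to C and –OCH3 → ester.
  COOCH3: –C(=O)OCH3: carbonyl C bonded to C and to –OCH3 → ester (not ketone + ether).
Ether appears at: CH2OCH2, CH(CH2OCH3) → 2.

2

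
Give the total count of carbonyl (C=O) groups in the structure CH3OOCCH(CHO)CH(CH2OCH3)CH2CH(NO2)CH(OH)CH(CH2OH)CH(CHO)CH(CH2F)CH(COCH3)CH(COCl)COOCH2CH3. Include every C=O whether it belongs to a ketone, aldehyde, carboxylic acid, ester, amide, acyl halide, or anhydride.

6

CH3OOC: ester, 1 C=O (running total 1).
CH(CHO): aldehyde, 1 C=O (running total 2).
CH(CHO): aldehyde, 1 C=O (running total 3).
CH(COCH3): ketone, 1 C=O (running total 4).
CH(COCl): acyl halide, 1 C=O (running total 5).
COOCH2CH3: ester, 1 C=O (running total 6).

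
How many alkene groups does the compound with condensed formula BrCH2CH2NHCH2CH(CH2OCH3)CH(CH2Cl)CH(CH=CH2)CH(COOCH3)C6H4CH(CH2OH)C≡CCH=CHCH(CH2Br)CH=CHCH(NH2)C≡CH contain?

Reading the structure from left to right:
  BrCH2: halogen on an sp³ carbon → alkyl halide.
  CH2NHCH2: C–N–C with sp³ carbons and no adjacent C=O → amine (secondary).
  CH(CH2OCH3): pendant –CH2OCH3: C–O–C linkage → ether.
  CH(CH2Cl): pendant –CH2X: halogen on sp³ carbon → alkyl halide.
  CH(CH=CH2): pendant –CH=CH2: C=C double bond → alkene.
  CH(COOCH3): pendant –COOCH3: carbonyl C bonded to C and –OCH3 → ester.
  C6H4: para-disubstituted benzene ring → arene.
  CH(CH2OH): pendant –CH2OH on an sp³ backbone C → alcohol.
  C≡C: C≡C triple bond → alkyne.
  CH=CH: C=C double bond → alkene.
  CH(CH2Br): pendant –CH2X: halogen on sp³ carbon → alkyl halide.
  CH=CH: C=C double bond → alkene.
  CH(NH2): –NH2 on an sp³ carbon with no adjacent C=O → amine.
  C≡CH: C≡C triple bond → alkyne.
Alkene appears at: CH(CH=CH2), CH=CH, CH=CH → 3.

3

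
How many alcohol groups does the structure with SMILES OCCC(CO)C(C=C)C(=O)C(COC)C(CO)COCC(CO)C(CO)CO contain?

6

Working along the chain:
  HOCH2: HO– on an sp³ carbon → alcohol.
  CH(CH2OH): pendant –CH2OH on an sp³ backbone C → alcohol.
  CH(CH=CH2): pendant –CH=CH2: C=C double bond → alkene.
  CO: –C(=O)– with carbon on both sides → ketone.
  CH(CH2OCH3): pendant –CH2OCH3: C–O–C linkage → ether.
  CH(CH2OH): pendant –CH2OH on an sp³ backbone C → alcohol.
  CH2OCH2: C–O–C with sp³ carbons on both sides and no adjacent C=O → ether.
  CH(CH2OH): pendant –CH2OH on an sp³ backbone C → alcohol.
  CH(CH2OH): pendant –CH2OH on an sp³ backbone C → alcohol.
  CH2OH: –OH on an sp³ carbon → alcohol.
Alcohol appears at: HOCH2, CH(CH2OH), CH(CH2OH), CH(CH2OH), CH(CH2OH), CH2OH → 6.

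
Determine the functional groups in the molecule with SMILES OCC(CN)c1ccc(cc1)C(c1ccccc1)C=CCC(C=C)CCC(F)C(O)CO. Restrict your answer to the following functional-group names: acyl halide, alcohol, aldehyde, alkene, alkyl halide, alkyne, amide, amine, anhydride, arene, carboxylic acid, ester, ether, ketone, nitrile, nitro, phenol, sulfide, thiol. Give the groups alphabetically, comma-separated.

Taking each segment in turn:
  HOCH2: HO– on an sp³ carbon → alcohol.
  CH(CH2NH2): pendant –CH2NH2: N on sp³ C, no adjacent C=O → amine.
  C6H4: para-disubstituted benzene ring → arene.
  CH(C6H5): pendant –C6H5: benzene ring → arene.
  CH=CH: C=C double bond → alkene.
  CH(CH=CH2): pendant –CH=CH2: C=C double bond → alkene.
  CH(F): halogen on an sp³ carbon → alkyl halide.
  CH(OH): –OH on an sp³ carbon → alcohol (secondary).
  CH2OH: –OH on an sp³ carbon → alcohol.

alcohol, alkene, alkyl halide, amine, arene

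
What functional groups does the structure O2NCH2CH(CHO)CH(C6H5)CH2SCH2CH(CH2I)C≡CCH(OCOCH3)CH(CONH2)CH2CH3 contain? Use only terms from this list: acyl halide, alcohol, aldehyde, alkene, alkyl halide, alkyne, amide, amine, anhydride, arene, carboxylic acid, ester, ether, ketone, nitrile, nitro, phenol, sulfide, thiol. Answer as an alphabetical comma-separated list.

aldehyde, alkyl halide, alkyne, amide, arene, ester, nitro, sulfide

–NO2 on carbon → nitro group.
pendant –CHO: carbonyl C bonded to C and H → aldehyde.
pendant –C6H5: benzene ring → arene.
C–S–C linkage → sulfide (thioether).
pendant –CH2X: halogen on sp³ carbon → alkyl halide.
C≡C triple bond → alkyne.
pendant –OC(=O)CH3: an acyloxy group → ester.
pendant –CONH2: carbonyl C bonded to C and N → amide.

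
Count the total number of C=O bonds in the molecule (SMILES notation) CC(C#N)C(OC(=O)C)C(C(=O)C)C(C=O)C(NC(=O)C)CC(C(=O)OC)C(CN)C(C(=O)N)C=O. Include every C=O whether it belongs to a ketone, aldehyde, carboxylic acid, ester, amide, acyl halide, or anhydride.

CH(OCOCH3): ester, 1 C=O (running total 1).
CH(COCH3): ketone, 1 C=O (running total 2).
CH(CHO): aldehyde, 1 C=O (running total 3).
CH(NHCOCH3): amide, 1 C=O (running total 4).
CH(COOCH3): ester, 1 C=O (running total 5).
CH(CONH2): amide, 1 C=O (running total 6).
CHO: aldehyde, 1 C=O (running total 7).

7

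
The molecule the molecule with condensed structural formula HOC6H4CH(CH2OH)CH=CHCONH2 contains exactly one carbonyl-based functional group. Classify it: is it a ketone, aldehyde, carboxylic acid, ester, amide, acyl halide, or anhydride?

The carbonyl is in the CONH2 segment: –C(=O)NH2: carbonyl C bonded to C and to N → amide (the N is not a separate amine).

amide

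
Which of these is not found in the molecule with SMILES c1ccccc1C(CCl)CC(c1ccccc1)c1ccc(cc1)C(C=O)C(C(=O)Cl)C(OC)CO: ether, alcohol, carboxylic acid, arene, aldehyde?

carboxylic acid

arene: present (C6H5 — C6H5– phenyl ring → arene).
ether: present (CH(OCH3) — pendant –OCH3: C–O–C with sp³ C, no adjacent C=O → ether).
aldehyde: present (CH(CHO) — pendant –CHO: carbonyl C bonded to C and H → aldehyde).
alcohol: present (CH2OH — –OH on an sp³ carbon → alcohol).
carboxylic acid: no segment matches this pattern.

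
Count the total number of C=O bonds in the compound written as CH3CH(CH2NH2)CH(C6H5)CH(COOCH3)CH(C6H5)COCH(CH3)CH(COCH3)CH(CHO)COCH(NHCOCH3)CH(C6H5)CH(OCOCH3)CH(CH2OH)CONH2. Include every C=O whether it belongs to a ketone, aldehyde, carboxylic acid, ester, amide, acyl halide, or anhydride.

8

CH(COOCH3): ester, 1 C=O (running total 1).
CO: ketone, 1 C=O (running total 2).
CH(COCH3): ketone, 1 C=O (running total 3).
CH(CHO): aldehyde, 1 C=O (running total 4).
CO: ketone, 1 C=O (running total 5).
CH(NHCOCH3): amide, 1 C=O (running total 6).
CH(OCOCH3): ester, 1 C=O (running total 7).
CONH2: amide, 1 C=O (running total 8).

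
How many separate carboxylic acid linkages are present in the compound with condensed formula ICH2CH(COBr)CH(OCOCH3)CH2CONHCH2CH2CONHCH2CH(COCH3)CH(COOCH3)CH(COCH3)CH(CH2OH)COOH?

Reading the structure from left to right:
  ICH2: halogen on an sp³ carbon → alkyl halide.
  CH(COBr): pendant –C(=O)X: carbonyl C bonded to C and halogen → acyl halide.
  CH(OCOCH3): pendant –OC(=O)CH3: an acyloxy group → ester.
  CH2CONHCH2: –C(=O)–N– linkage → amide (the N is not an amine).
  CH2CONHCH2: –C(=O)–N– linkage → amide (the N is not an amine).
  CH(COCH3): pendant –COCH3: carbonyl C bonded to two carbons → ketone.
  CH(COOCH3): pendant –COOCH3: carbonyl C bonded to C and –OCH3 → ester.
  CH(COCH3): pendant –COCH3: carbonyl C bonded to two carbons → ketone.
  CH(CH2OH): pendant –CH2OH on an sp³ backbone C → alcohol.
  COOH: –COOH: carbonyl C bonded to –OH and C → carboxylic acid (the –OH is not a separate alcohol).
Carboxylic acid appears at: COOH → 1.

1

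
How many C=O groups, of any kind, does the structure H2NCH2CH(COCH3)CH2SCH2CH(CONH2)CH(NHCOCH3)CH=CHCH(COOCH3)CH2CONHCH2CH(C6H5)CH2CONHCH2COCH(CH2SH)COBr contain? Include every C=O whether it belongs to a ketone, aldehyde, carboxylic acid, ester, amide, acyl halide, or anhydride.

8

CH(COCH3): ketone, 1 C=O (running total 1).
CH(CONH2): amide, 1 C=O (running total 2).
CH(NHCOCH3): amide, 1 C=O (running total 3).
CH(COOCH3): ester, 1 C=O (running total 4).
CH2CONHCH2: amide, 1 C=O (running total 5).
CH2CONHCH2: amide, 1 C=O (running total 6).
CO: ketone, 1 C=O (running total 7).
COBr: acyl halide, 1 C=O (running total 8).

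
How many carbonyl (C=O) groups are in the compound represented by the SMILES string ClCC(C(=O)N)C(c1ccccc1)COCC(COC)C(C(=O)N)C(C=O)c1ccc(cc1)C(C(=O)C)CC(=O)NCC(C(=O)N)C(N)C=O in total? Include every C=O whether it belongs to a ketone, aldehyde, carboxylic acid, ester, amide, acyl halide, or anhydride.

CH(CONH2): amide, 1 C=O (running total 1).
CH(CONH2): amide, 1 C=O (running total 2).
CH(CHO): aldehyde, 1 C=O (running total 3).
CH(COCH3): ketone, 1 C=O (running total 4).
CH2CONHCH2: amide, 1 C=O (running total 5).
CH(CONH2): amide, 1 C=O (running total 6).
CHO: aldehyde, 1 C=O (running total 7).

7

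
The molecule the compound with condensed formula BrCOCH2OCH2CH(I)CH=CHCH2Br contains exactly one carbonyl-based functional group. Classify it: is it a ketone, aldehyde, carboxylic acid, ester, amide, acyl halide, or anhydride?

The carbonyl is in the BrCO segment: –C(=O)Br: carbonyl C bonded to C and to a halogen → acyl halide (not alkyl halide).

acyl halide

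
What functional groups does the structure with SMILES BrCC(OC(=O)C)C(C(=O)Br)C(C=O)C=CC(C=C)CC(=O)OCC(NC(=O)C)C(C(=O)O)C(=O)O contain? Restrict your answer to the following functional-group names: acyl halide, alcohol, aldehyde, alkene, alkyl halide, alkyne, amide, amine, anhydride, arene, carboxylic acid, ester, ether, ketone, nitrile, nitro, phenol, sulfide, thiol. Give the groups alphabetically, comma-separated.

Working along the chain:
  BrCH2: halogen on an sp³ carbon → alkyl halide.
  CH(OCOCH3): pendant –OC(=O)CH3: an acyloxy group → ester.
  CH(COBr): pendant –C(=O)X: carbonyl C bonded to C and halogen → acyl halide.
  CH(CHO): pendant –CHO: carbonyl C bonded to C and H → aldehyde.
  CH=CH: C=C double bond → alkene.
  CH(CH=CH2): pendant –CH=CH2: C=C double bond → alkene.
  CH2COOCH2: –C(=O)–O–C with C on the carbonyl side → ester.
  CH(NHCOCH3): pendant –NHC(=O)CH3: N bonded to a carbonyl → amide (not amine).
  CH(COOH): pendant –COOH: carbonyl C bonded to C and –OH → carboxylic acid.
  COOH: –COOH: carbonyl C bonded to –OH and C → carboxylic acid (the –OH is not a separate alcohol).

acyl halide, aldehyde, alkene, alkyl halide, amide, carboxylic acid, ester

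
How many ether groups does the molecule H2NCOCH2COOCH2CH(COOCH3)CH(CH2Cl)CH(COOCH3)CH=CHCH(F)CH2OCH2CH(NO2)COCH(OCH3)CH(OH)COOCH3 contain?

2

Taking each segment in turn:
  H2NCO: –C(=O)NH2: carbonyl C bonded to C and to N → amide (the N is not a separate amine).
  CH2COOCH2: –C(=O)–O–C with C on the carbonyl side → ester.
  CH(COOCH3): pendant –COOCH3: carbonyl C bonded to C and –OCH3 → ester.
  CH(CH2Cl): pendant –CH2X: halogen on sp³ carbon → alkyl halide.
  CH(COOCH3): pendant –COOCH3: carbonyl C bonded to C and –OCH3 → ester.
  CH=CH: C=C double bond → alkene.
  CH(F): halogen on an sp³ carbon → alkyl halide.
  CH2OCH2: C–O–C with sp³ carbons on both sides and no adjacent C=O → ether.
  CH(NO2): –NO2 on an sp³ carbon → nitro (the N=O is not a carbonyl).
  CO: –C(=O)– with carbon on both sides → ketone.
  CH(OCH3): pendant –OCH3: C–O–C with sp³ C, no adjacent C=O → ether.
  CH(OH): –OH on an sp³ carbon → alcohol (secondary).
  COOCH3: –C(=O)OCH3: carbonyl C bonded to C and to –OCH3 → ester (not ketone + ether).
Ether appears at: CH2OCH2, CH(OCH3) → 2.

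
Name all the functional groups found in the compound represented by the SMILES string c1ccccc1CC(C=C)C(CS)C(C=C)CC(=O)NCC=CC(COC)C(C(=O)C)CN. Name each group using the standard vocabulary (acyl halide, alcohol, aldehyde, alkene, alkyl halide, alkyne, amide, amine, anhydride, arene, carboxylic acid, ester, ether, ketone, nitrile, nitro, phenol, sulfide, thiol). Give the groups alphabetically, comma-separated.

alkene, amide, amine, arene, ether, ketone, thiol

Working along the chain:
  C6H5: C6H5– phenyl ring → arene.
  CH(CH=CH2): pendant –CH=CH2: C=C double bond → alkene.
  CH(CH2SH): pendant –CH2SH → thiol.
  CH(CH=CH2): pendant –CH=CH2: C=C double bond → alkene.
  CH2CONHCH2: –C(=O)–N– linkage → amide (the N is not an amine).
  CH=CH: C=C double bond → alkene.
  CH(CH2OCH3): pendant –CH2OCH3: C–O–C linkage → ether.
  CH(COCH3): pendant –COCH3: carbonyl C bonded to two carbons → ketone.
  CH2NH2: –NH2 on an sp³ carbon with no adjacent C=O → amine.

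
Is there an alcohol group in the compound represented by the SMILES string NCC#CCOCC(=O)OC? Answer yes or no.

Working along the chain:
  H2NCH2: –NH2 on an sp³ carbon with no adjacent C=O → amine.
  C≡C: C≡C triple bond → alkyne.
  CH2OCH2: C–O–C with sp³ carbons on both sides and no adjacent C=O → ether.
  COOCH3: –C(=O)OCH3: carbonyl C bonded to C and to –OCH3 → ester (not ketone + ether).
The groups actually present are: alkyne, amine, ester, ether.

no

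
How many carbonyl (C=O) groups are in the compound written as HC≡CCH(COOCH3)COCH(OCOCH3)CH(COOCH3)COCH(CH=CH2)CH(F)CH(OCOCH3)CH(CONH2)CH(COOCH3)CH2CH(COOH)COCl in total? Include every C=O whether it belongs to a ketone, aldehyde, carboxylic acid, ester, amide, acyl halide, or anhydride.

10

CH(COOCH3): ester, 1 C=O (running total 1).
CO: ketone, 1 C=O (running total 2).
CH(OCOCH3): ester, 1 C=O (running total 3).
CH(COOCH3): ester, 1 C=O (running total 4).
CO: ketone, 1 C=O (running total 5).
CH(OCOCH3): ester, 1 C=O (running total 6).
CH(CONH2): amide, 1 C=O (running total 7).
CH(COOCH3): ester, 1 C=O (running total 8).
CH(COOH): carboxylic acid, 1 C=O (running total 9).
COCl: acyl halide, 1 C=O (running total 10).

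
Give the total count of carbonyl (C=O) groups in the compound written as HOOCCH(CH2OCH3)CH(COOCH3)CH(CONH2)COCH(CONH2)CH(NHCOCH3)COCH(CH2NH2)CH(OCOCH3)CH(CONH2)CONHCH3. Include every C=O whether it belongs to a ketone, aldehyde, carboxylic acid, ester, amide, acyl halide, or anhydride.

10

HOOC: carboxylic acid, 1 C=O (running total 1).
CH(COOCH3): ester, 1 C=O (running total 2).
CH(CONH2): amide, 1 C=O (running total 3).
CO: ketone, 1 C=O (running total 4).
CH(CONH2): amide, 1 C=O (running total 5).
CH(NHCOCH3): amide, 1 C=O (running total 6).
CO: ketone, 1 C=O (running total 7).
CH(OCOCH3): ester, 1 C=O (running total 8).
CH(CONH2): amide, 1 C=O (running total 9).
CONHCH3: amide, 1 C=O (running total 10).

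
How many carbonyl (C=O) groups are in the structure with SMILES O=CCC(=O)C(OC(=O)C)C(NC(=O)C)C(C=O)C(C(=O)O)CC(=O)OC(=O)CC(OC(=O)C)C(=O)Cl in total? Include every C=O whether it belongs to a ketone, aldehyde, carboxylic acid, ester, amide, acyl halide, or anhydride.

OHC: aldehyde, 1 C=O (running total 1).
CO: ketone, 1 C=O (running total 2).
CH(OCOCH3): ester, 1 C=O (running total 3).
CH(NHCOCH3): amide, 1 C=O (running total 4).
CH(CHO): aldehyde, 1 C=O (running total 5).
CH(COOH): carboxylic acid, 1 C=O (running total 6).
CH2CO-O-COCH2: anhydride, 2 C=O (running total 8).
CH(OCOCH3): ester, 1 C=O (running total 9).
COCl: acyl halide, 1 C=O (running total 10).

10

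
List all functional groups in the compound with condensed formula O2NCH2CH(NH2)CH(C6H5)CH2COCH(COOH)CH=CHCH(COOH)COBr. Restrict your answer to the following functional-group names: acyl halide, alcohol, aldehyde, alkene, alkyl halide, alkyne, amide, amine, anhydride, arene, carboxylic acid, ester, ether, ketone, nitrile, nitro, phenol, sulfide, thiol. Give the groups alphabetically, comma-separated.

–NO2 on carbon → nitro group.
–NH2 on an sp³ carbon with no adjacent C=O → amine.
pendant –C6H5: benzene ring → arene.
–C(=O)– with carbon on both sides → ketone.
pendant –COOH: carbonyl C bonded to C and –OH → carboxylic acid.
C=C double bond → alkene.
pendant –COOH: carbonyl C bonded to C and –OH → carboxylic acid.
–C(=O)Br: carbonyl C bonded to C and to a halogen → acyl halide (not alkyl halide).

acyl halide, alkene, amine, arene, carboxylic acid, ketone, nitro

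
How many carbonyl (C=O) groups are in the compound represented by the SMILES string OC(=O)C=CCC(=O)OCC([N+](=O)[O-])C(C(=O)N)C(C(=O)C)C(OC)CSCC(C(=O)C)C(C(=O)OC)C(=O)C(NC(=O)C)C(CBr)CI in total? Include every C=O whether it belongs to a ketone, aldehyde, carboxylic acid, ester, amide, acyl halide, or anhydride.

HOOC: carboxylic acid, 1 C=O (running total 1).
CH2COOCH2: ester, 1 C=O (running total 2).
CH(CONH2): amide, 1 C=O (running total 3).
CH(COCH3): ketone, 1 C=O (running total 4).
CH(COCH3): ketone, 1 C=O (running total 5).
CH(COOCH3): ester, 1 C=O (running total 6).
CO: ketone, 1 C=O (running total 7).
CH(NHCOCH3): amide, 1 C=O (running total 8).

8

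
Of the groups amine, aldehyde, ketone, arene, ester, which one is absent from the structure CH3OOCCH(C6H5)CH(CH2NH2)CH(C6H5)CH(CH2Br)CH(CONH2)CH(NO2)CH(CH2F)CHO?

ketone

arene: present (CH(C6H5) — pendant –C6H5: benzene ring → arene).
ester: present (CH3OOC — CH3O–C(=O)–: carbonyl C bonded to C and to –OCH3 → ester (not ketone + ether)).
amine: present (CH(CH2NH2) — pendant –CH2NH2: N on sp³ C, no adjacent C=O → amine).
aldehyde: present (CHO — terminal –CHO: carbonyl C bonded to H and C → aldehyde).
ketone: absent. In CH3OOC, the C=O is bonded to an –O–C group, which defines an ester, not a ketone. In CH(CONH2), the C=O is bonded to nitrogen, which defines an amide, not a ketone. In CHO, the carbonyl carbon carries an H, so it is an aldehyde, not a ketone.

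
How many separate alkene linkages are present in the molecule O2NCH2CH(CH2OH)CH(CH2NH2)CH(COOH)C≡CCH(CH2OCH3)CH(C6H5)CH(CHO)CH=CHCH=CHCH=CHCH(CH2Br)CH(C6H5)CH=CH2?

–NO2 on carbon → nitro group.
pendant –CH2OH on an sp³ backbone C → alcohol.
pendant –CH2NH2: N on sp³ C, no adjacent C=O → amine.
pendant –COOH: carbonyl C bonded to C and –OH → carboxylic acid.
C≡C triple bond → alkyne.
pendant –CH2OCH3: C–O–C linkage → ether.
pendant –C6H5: benzene ring → arene.
pendant –CHO: carbonyl C bonded to C and H → aldehyde.
C=C double bond → alkene.
C=C double bond → alkene.
C=C double bond → alkene.
pendant –CH2X: halogen on sp³ carbon → alkyl halide.
pendant –C6H5: benzene ring → arene.
C=C double bond → alkene.
Alkene appears at: CH=CH, CH=CH, CH=CH, CH=CH2 → 4.

4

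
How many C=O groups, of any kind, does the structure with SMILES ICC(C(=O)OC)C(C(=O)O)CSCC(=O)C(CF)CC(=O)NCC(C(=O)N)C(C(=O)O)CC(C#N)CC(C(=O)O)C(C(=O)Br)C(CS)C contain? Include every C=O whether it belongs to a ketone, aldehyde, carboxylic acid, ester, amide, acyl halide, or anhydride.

8

CH(COOCH3): ester, 1 C=O (running total 1).
CH(COOH): carboxylic acid, 1 C=O (running total 2).
CO: ketone, 1 C=O (running total 3).
CH2CONHCH2: amide, 1 C=O (running total 4).
CH(CONH2): amide, 1 C=O (running total 5).
CH(COOH): carboxylic acid, 1 C=O (running total 6).
CH(COOH): carboxylic acid, 1 C=O (running total 7).
CH(COBr): acyl halide, 1 C=O (running total 8).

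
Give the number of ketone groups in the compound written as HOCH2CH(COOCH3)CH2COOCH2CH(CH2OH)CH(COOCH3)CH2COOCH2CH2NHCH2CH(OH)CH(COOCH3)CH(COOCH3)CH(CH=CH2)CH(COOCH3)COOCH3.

0

Reading the structure from left to right:
  HOCH2: HO– on an sp³ carbon → alcohol.
  CH(COOCH3): pendant –COOCH3: carbonyl C bonded to C and –OCH3 → ester.
  CH2COOCH2: –C(=O)–O–C with C on the carbonyl side → ester.
  CH(CH2OH): pendant –CH2OH on an sp³ backbone C → alcohol.
  CH(COOCH3): pendant –COOCH3: carbonyl C bonded to C and –OCH3 → ester.
  CH2COOCH2: –C(=O)–O–C with C on the carbonyl side → ester.
  CH2NHCH2: C–N–C with sp³ carbons and no adjacent C=O → amine (secondary).
  CH(OH): –OH on an sp³ carbon → alcohol (secondary).
  CH(COOCH3): pendant –COOCH3: carbonyl C bonded to C and –OCH3 → ester.
  CH(COOCH3): pendant –COOCH3: carbonyl C bonded to C and –OCH3 → ester.
  CH(CH=CH2): pendant –CH=CH2: C=C double bond → alkene.
  CH(COOCH3): pendant –COOCH3: carbonyl C bonded to C and –OCH3 → ester.
  COOCH3: –C(=O)OCH3: carbonyl C bonded to C and to –OCH3 → ester (not ketone + ether).
No segment is a ketone: CH(COOCH3) is ester, not ketone; CH2COOCH2 is ester, not ketone; CH(COOCH3) is ester, not ketone. → 0.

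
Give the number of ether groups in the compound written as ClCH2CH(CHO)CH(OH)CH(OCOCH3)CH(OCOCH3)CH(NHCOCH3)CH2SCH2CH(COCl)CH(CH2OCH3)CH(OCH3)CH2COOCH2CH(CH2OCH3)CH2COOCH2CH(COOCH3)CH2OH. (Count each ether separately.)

3

Reading the structure from left to right:
  ClCH2: halogen on an sp³ carbon → alkyl halide.
  CH(CHO): pendant –CHO: carbonyl C bonded to C and H → aldehyde.
  CH(OH): –OH on an sp³ carbon → alcohol (secondary).
  CH(OCOCH3): pendant –OC(=O)CH3: an acyloxy group → ester.
  CH(OCOCH3): pendant –OC(=O)CH3: an acyloxy group → ester.
  CH(NHCOCH3): pendant –NHC(=O)CH3: N bonded to a carbonyl → amide (not amine).
  CH2SCH2: C–S–C linkage → sulfide (thioether).
  CH(COCl): pendant –C(=O)X: carbonyl C bonded to C and halogen → acyl halide.
  CH(CH2OCH3): pendant –CH2OCH3: C–O–C linkage → ether.
  CH(OCH3): pendant –OCH3: C–O–C with sp³ C, no adjacent C=O → ether.
  CH2COOCH2: –C(=O)–O–C with C on the carbonyl side → ester.
  CH(CH2OCH3): pendant –CH2OCH3: C–O–C linkage → ether.
  CH2COOCH2: –C(=O)–O–C with C on the carbonyl side → ester.
  CH(COOCH3): pendant –COOCH3: carbonyl C bonded to C and –OCH3 → ester.
  CH2OH: –OH on an sp³ carbon → alcohol.
Ether appears at: CH(CH2OCH3), CH(OCH3), CH(CH2OCH3) → 3.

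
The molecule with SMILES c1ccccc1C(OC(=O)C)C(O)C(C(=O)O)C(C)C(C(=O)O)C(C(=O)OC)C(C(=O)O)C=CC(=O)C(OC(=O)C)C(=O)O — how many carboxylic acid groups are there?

4

Reading the structure from left to right:
  C6H5: C6H5– phenyl ring → arene.
  CH(OCOCH3): pendant –OC(=O)CH3: an acyloxy group → ester.
  CH(OH): –OH on an sp³ carbon → alcohol (secondary).
  CH(COOH): pendant –COOH: carbonyl C bonded to C and –OH → carboxylic acid.
  CH(COOH): pendant –COOH: carbonyl C bonded to C and –OH → carboxylic acid.
  CH(COOCH3): pendant –COOCH3: carbonyl C bonded to C and –OCH3 → ester.
  CH(COOH): pendant –COOH: carbonyl C bonded to C and –OH → carboxylic acid.
  CH=CH: C=C double bond → alkene.
  CO: –C(=O)– with carbon on both sides → ketone.
  CH(OCOCH3): pendant –OC(=O)CH3: an acyloxy group → ester.
  COOH: –COOH: carbonyl C bonded to –OH and C → carboxylic acid (the –OH is not a separate alcohol).
Carboxylic acid appears at: CH(COOH), CH(COOH), CH(COOH), COOH → 4.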